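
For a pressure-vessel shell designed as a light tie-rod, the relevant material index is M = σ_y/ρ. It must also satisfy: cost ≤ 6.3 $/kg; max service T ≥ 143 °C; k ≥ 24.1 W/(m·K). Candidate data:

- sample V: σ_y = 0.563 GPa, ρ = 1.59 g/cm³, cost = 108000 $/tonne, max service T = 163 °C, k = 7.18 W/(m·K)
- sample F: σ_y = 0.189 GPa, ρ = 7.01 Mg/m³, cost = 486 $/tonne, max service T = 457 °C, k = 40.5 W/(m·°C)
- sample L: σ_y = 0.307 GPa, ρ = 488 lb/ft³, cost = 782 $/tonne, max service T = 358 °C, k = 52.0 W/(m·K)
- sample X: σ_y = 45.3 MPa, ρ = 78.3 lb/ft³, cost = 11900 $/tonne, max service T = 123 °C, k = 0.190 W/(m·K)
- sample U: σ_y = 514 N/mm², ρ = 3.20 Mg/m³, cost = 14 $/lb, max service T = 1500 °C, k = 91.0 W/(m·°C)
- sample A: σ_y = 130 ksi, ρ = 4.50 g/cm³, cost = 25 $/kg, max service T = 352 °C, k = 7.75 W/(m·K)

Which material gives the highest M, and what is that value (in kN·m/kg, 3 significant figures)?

sample L, M = 39.3 kN·m/kg

Screen on constraints: cost ≤ 6.3 $/kg; max service T ≥ 143 °C; k ≥ 24.1 W/(m·K). Survivors: sample F, sample L.
Putting every candidate on a common basis:
  sample F: σ_y = 189.0 MPa, ρ = 7010 kg/m³
  sample L: σ_y = 307.0 MPa, ρ = 7817 kg/m³
  sample L: M = 39.3 kN·m/kg
  sample F: M = 27.0 kN·m/kg
Highest index: sample L.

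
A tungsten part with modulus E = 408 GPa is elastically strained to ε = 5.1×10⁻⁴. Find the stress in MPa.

σ = E·ε = 408000 MPa × 5.1×10⁻⁴ = 208 MPa.

208 MPa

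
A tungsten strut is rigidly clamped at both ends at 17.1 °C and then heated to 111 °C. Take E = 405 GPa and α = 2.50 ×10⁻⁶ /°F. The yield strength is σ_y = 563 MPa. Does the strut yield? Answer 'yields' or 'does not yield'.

does not yield

α = 2.50×10⁻⁶/°F × 9/5 = 4.50×10⁻⁶/K.
ΔT = 93.90 K. Constrained thermal stress σ = E·α·ΔT = 405.0×10³ MPa × 4.50×10⁻⁶ × 93.90 = 171 MPa (compressive).
Compare to σ_y = 563 MPa: σ < σ_y, so it does not yield.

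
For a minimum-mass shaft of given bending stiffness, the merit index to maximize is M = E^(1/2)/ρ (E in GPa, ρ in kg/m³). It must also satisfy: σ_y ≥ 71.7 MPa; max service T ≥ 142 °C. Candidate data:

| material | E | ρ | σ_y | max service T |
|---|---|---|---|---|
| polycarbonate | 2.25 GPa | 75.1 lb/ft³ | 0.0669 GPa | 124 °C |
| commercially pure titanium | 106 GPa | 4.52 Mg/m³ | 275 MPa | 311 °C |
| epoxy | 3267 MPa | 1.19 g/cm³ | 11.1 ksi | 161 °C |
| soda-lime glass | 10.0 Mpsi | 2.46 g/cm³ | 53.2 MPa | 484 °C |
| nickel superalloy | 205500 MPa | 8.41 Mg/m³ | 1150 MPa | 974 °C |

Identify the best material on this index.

commercially pure titanium

Screen on constraints: σ_y ≥ 71.7 MPa; max service T ≥ 142 °C. Survivors: commercially pure titanium, epoxy, nickel superalloy.
Putting every candidate on a common basis:
  commercially pure titanium: E = 106.0 GPa, ρ = 4520 kg/m³
  epoxy: E = 3.267 GPa, ρ = 1190 kg/m³
  nickel superalloy: E = 205.5 GPa, ρ = 8410 kg/m³
  commercially pure titanium: M = 2.28×10⁻³
  nickel superalloy: M = 1.70×10⁻³
  epoxy: M = 1.52×10⁻³
Commercially pure titanium ranks first.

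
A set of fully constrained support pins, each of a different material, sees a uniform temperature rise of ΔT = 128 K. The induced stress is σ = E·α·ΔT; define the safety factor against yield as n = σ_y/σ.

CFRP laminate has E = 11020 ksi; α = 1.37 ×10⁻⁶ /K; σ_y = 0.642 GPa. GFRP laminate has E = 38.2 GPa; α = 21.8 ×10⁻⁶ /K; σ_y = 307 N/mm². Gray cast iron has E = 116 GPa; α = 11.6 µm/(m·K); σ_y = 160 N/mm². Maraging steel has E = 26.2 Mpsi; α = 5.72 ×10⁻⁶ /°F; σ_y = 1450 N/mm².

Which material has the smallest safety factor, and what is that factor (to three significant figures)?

In consistent units (E in GPa, α in ×10⁻⁶/K, σ_y in MPa):
  CFRP laminate: E = 75.98, α = 1.37, σ_y = 642.0 → σ = 13.3 MPa, n = 48.2
  GFRP laminate: E = 38.20, α = 21.8, σ_y = 307.0 → σ = 107 MPa, n = 2.88
  gray cast iron: E = 116.0, α = 11.6, σ_y = 160.0 → σ = 172 MPa, n = 0.929
  maraging steel: E = 180.6, α = 10.3, σ_y = 1450 → σ = 238 MPa, n = 6.09
Smallest n: gray cast iron with n = 0.929.

gray cast iron, n = 0.929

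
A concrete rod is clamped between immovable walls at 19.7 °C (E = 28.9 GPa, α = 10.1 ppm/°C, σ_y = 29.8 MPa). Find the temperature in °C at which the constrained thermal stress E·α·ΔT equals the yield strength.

122 °C

E·α·ΔT = 29.80 MPa ⇒ ΔT = 29.80 / (28.90×10³ × 10.1×10⁻⁶) = 102.1 K.
T = 19.7 + 102.1 = 121.8 °C.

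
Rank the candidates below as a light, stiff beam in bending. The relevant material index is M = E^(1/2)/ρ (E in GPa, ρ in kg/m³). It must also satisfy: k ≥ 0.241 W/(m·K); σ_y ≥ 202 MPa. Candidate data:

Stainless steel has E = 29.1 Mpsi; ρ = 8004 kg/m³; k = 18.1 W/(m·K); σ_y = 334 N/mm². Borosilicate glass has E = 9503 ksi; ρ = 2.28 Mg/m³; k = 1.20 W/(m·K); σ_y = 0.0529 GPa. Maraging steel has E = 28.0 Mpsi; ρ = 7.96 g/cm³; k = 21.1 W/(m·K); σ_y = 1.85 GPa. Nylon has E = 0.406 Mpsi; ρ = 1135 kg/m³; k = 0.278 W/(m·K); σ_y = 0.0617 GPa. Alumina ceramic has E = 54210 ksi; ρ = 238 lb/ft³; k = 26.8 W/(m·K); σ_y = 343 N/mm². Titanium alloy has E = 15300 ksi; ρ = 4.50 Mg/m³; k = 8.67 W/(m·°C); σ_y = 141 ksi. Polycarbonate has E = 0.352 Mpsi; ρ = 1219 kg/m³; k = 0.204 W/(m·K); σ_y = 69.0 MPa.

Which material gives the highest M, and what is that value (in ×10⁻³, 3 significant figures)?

alumina ceramic, M = 5.07×10⁻³

Screen on constraints: k ≥ 0.241 W/(m·K); σ_y ≥ 202 MPa. Survivors: stainless steel, maraging steel, alumina ceramic, titanium alloy.
Convert each candidate to consistent units, then evaluate M:
  stainless steel: E = 200.6 GPa, ρ = 8004 kg/m³
  maraging steel: E = 193.1 GPa, ρ = 7960 kg/m³
  alumina ceramic: E = 373.8 GPa, ρ = 3812 kg/m³
  titanium alloy: E = 105.5 GPa, ρ = 4500 kg/m³
  alumina ceramic: M = 5.07×10⁻³
  titanium alloy: M = 2.28×10⁻³
  stainless steel: M = 1.77×10⁻³
  maraging steel: M = 1.75×10⁻³
Highest index: alumina ceramic.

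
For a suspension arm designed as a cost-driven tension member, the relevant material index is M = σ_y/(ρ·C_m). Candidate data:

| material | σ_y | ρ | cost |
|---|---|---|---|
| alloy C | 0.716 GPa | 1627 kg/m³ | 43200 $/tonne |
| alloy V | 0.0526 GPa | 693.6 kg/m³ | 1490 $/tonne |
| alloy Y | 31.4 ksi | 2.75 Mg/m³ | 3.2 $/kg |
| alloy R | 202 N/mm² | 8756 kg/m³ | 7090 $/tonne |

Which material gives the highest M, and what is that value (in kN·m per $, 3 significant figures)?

Normalizing units and computing the index:
  alloy C: σ_y = 716.0 MPa, ρ = 1627 kg/m³, cost = 43.20 $/kg
  alloy V: σ_y = 52.60 MPa, ρ = 693.6 kg/m³, cost = 1.490 $/kg
  alloy Y: σ_y = 216.5 MPa, ρ = 2750 kg/m³, cost = 3.200 $/kg
  alloy R: σ_y = 202.0 MPa, ρ = 8756 kg/m³, cost = 7.090 $/kg
  alloy V: M = 50.9 kN·m per $
  alloy Y: M = 24.6 kN·m per $
  alloy C: M = 10.2 kN·m per $
  alloy R: M = 3.25 kN·m per $
Highest index: alloy V.

alloy V, M = 50.9 kN·m per $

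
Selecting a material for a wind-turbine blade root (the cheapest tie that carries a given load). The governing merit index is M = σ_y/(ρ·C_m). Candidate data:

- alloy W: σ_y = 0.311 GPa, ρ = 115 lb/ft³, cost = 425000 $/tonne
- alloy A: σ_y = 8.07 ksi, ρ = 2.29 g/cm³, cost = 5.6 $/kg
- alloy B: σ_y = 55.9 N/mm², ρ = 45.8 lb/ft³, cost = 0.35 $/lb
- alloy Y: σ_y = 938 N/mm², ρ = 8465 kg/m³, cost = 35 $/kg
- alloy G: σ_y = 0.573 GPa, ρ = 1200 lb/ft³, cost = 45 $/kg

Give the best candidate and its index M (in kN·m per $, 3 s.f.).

alloy B, M = 98.7 kN·m per $

After converting to SI:
  alloy W: σ_y = 311.0 MPa, ρ = 1842 kg/m³, cost = 425.0 $/kg
  alloy A: σ_y = 55.64 MPa, ρ = 2290 kg/m³, cost = 5.600 $/kg
  alloy B: σ_y = 55.90 MPa, ρ = 733.6 kg/m³, cost = 0.7716 $/kg
  alloy Y: σ_y = 938.0 MPa, ρ = 8465 kg/m³, cost = 35.00 $/kg
  alloy G: σ_y = 573.0 MPa, ρ = 19220 kg/m³, cost = 45.00 $/kg
  alloy B: M = 98.7 kN·m per $
  alloy A: M = 4.34 kN·m per $
  alloy Y: M = 3.17 kN·m per $
  alloy G: M = 0.662 kN·m per $
  alloy W: M = 0.397 kN·m per $
Alloy B ranks first.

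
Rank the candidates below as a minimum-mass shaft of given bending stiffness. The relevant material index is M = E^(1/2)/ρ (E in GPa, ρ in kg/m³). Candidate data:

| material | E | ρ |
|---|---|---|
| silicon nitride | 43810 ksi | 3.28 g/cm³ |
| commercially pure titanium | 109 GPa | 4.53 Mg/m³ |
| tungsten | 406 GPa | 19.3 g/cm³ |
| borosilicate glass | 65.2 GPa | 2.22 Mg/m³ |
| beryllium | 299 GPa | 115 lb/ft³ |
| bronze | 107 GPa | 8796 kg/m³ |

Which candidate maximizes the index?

beryllium

In SI units:
  silicon nitride: E = 302.1 GPa, ρ = 3280 kg/m³
  commercially pure titanium: E = 109.0 GPa, ρ = 4530 kg/m³
  tungsten: E = 406.0 GPa, ρ = 19300 kg/m³
  borosilicate glass: E = 65.20 GPa, ρ = 2220 kg/m³
  beryllium: E = 299.0 GPa, ρ = 1842 kg/m³
  bronze: E = 107.0 GPa, ρ = 8796 kg/m³
  beryllium: M = 9.39×10⁻³
  silicon nitride: M = 5.30×10⁻³
  borosilicate glass: M = 3.64×10⁻³
  commercially pure titanium: M = 2.30×10⁻³
  bronze: M = 1.18×10⁻³
  tungsten: M = 1.04×10⁻³
Beryllium ranks first.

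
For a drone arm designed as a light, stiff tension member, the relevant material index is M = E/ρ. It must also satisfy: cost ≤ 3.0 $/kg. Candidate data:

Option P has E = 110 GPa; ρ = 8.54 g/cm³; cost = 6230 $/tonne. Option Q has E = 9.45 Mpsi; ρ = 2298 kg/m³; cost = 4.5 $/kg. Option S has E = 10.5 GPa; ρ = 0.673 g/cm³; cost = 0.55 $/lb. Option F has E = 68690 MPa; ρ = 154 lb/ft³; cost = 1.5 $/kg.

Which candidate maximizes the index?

option F

Screen on constraints: cost ≤ 3.0 $/kg. Survivors: option S, option F.
Normalizing units and computing the index:
  option S: E = 10.50 GPa, ρ = 673.0 kg/m³
  option F: E = 68.69 GPa, ρ = 2467 kg/m³
  option F: M = 27.8 MN·m/kg
  option S: M = 15.6 MN·m/kg
Option F ranks first.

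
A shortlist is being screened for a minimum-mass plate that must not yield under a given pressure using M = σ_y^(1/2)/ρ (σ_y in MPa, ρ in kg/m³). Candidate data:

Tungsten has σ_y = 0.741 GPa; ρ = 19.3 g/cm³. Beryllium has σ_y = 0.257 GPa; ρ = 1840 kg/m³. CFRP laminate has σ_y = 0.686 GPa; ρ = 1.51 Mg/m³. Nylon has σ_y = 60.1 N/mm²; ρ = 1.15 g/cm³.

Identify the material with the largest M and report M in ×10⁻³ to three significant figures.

Convert each candidate to consistent units, then evaluate M:
  tungsten: σ_y = 741.0 MPa, ρ = 19300 kg/m³
  beryllium: σ_y = 257.0 MPa, ρ = 1840 kg/m³
  CFRP laminate: σ_y = 686.0 MPa, ρ = 1510 kg/m³
  nylon: σ_y = 60.10 MPa, ρ = 1150 kg/m³
  CFRP laminate: M = 17.3×10⁻³
  beryllium: M = 8.71×10⁻³
  nylon: M = 6.74×10⁻³
  tungsten: M = 1.41×10⁻³
CFRP laminate ranks first.

CFRP laminate, M = 17.3×10⁻³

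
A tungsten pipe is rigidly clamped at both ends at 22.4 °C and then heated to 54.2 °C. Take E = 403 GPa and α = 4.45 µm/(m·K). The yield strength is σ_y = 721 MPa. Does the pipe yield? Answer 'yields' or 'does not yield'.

ΔT = 31.80 K. Constrained thermal stress σ = E·α·ΔT = 403.0×10³ MPa × 4.45×10⁻⁶ × 31.80 = 57.0 MPa (compressive).
Compare to σ_y = 721 MPa: σ < σ_y, so it does not yield.

does not yield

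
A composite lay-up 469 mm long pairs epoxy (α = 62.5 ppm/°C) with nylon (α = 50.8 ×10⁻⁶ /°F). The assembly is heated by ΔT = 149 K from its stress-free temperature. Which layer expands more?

nylon: α = 50.8×10⁻⁶/°F × 9/5 = 91.4×10⁻⁶/K.
α(epoxy) = 62.5×10⁻⁶/K vs α(nylon) = 91.4×10⁻⁶/K.
Higher α expands more for the same ΔT: nylon.

nylon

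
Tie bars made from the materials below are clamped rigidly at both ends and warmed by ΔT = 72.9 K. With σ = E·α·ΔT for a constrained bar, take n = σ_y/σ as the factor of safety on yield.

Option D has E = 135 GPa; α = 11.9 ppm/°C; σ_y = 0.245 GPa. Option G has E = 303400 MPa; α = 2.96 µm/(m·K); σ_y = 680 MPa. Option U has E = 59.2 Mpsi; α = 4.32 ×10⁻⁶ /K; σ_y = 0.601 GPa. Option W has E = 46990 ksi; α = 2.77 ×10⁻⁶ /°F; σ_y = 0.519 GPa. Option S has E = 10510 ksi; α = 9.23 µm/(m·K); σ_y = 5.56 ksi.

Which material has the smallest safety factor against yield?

With everything in SI (GPa, ×10⁻⁶/K, MPa):
  option D: E = 135.0, α = 11.9, σ_y = 245.0 → σ = 117 MPa, n = 2.09
  option G: E = 303.4, α = 2.96, σ_y = 680.0 → σ = 65.5 MPa, n = 10.4
  option U: E = 408.2, α = 4.32, σ_y = 601.0 → σ = 129 MPa, n = 4.68
  option W: E = 324.0, α = 4.99, σ_y = 519.0 → σ = 118 MPa, n = 4.41
  option S: E = 72.46, α = 9.23, σ_y = 38.33 → σ = 48.8 MPa, n = 0.786
Smallest n: option S with n = 0.786.

option S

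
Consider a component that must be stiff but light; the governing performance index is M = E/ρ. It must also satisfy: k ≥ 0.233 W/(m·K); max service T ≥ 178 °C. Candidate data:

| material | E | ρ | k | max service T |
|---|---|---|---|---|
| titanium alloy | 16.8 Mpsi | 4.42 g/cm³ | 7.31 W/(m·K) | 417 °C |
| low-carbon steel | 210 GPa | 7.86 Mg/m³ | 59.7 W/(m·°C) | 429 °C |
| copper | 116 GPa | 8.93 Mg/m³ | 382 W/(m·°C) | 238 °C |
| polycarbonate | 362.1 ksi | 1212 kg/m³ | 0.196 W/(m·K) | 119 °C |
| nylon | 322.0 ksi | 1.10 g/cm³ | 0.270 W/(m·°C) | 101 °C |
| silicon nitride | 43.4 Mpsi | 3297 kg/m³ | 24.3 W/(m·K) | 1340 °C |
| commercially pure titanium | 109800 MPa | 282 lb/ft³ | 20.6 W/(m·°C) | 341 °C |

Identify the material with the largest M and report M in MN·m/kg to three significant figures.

silicon nitride, M = 90.8 MN·m/kg

Screen on constraints: k ≥ 0.233 W/(m·K); max service T ≥ 178 °C. Survivors: titanium alloy, low-carbon steel, copper, silicon nitride, commercially pure titanium.
Convert each candidate to consistent units, then evaluate M:
  titanium alloy: E = 115.8 GPa, ρ = 4420 kg/m³
  low-carbon steel: E = 210.0 GPa, ρ = 7860 kg/m³
  copper: E = 116.0 GPa, ρ = 8930 kg/m³
  silicon nitride: E = 299.2 GPa, ρ = 3297 kg/m³
  commercially pure titanium: E = 109.8 GPa, ρ = 4517 kg/m³
  silicon nitride: M = 90.8 MN·m/kg
  low-carbon steel: M = 26.7 MN·m/kg
  titanium alloy: M = 26.2 MN·m/kg
  commercially pure titanium: M = 24.3 MN·m/kg
  copper: M = 13.0 MN·m/kg
Highest index: silicon nitride.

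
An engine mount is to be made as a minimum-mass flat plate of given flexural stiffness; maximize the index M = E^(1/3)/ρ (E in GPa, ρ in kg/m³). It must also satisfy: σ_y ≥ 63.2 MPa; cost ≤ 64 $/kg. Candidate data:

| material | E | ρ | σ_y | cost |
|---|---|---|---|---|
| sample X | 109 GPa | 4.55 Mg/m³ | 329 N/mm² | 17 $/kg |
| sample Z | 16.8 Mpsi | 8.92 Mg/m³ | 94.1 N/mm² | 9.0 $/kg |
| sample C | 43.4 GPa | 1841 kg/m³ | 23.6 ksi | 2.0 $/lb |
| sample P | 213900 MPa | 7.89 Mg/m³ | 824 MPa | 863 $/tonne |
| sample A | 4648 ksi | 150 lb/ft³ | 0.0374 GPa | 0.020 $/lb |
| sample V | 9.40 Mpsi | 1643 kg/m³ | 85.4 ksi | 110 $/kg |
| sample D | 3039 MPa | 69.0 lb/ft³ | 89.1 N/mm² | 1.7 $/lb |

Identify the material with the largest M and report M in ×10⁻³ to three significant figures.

sample C, M = 1.91×10⁻³

Screen on constraints: σ_y ≥ 63.2 MPa; cost ≤ 64 $/kg. Survivors: sample X, sample Z, sample C, sample P, sample D.
Putting every candidate on a common basis:
  sample X: E = 109.0 GPa, ρ = 4550 kg/m³
  sample Z: E = 115.8 GPa, ρ = 8920 kg/m³
  sample C: E = 43.40 GPa, ρ = 1841 kg/m³
  sample P: E = 213.9 GPa, ρ = 7890 kg/m³
  sample D: E = 3.039 GPa, ρ = 1105 kg/m³
  sample C: M = 1.91×10⁻³
  sample D: M = 1.31×10⁻³
  sample X: M = 1.05×10⁻³
  sample P: M = 0.758×10⁻³
  sample Z: M = 0.546×10⁻³
Sample C ranks first.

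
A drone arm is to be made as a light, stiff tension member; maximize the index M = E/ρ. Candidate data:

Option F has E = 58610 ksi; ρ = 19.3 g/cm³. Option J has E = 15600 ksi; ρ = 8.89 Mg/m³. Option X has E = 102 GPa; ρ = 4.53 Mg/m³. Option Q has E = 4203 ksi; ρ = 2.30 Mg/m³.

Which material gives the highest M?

option X

After converting to SI:
  option F: E = 404.1 GPa, ρ = 19300 kg/m³
  option J: E = 107.6 GPa, ρ = 8890 kg/m³
  option X: E = 102.0 GPa, ρ = 4530 kg/m³
  option Q: E = 28.98 GPa, ρ = 2300 kg/m³
  option X: M = 22.5 MN·m/kg
  option F: M = 20.9 MN·m/kg
  option Q: M = 12.6 MN·m/kg
  option J: M = 12.1 MN·m/kg
The maximum is for option X.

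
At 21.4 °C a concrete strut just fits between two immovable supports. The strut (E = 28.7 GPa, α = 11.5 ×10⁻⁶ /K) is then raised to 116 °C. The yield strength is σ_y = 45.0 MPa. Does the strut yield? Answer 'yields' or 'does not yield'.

does not yield

ΔT = 94.60 K. Constrained thermal stress σ = E·α·ΔT = 28.70×10³ MPa × 11.5×10⁻⁶ × 94.60 = 31.2 MPa (compressive).
Compare to σ_y = 45.0 MPa: σ < σ_y, so it does not yield.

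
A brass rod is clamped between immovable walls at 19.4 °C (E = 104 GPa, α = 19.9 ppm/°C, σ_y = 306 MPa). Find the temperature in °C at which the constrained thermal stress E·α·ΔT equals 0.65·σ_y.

116 °C

E·α·ΔT = 198.9 MPa ⇒ ΔT = 198.9 / (104.0×10³ × 19.9×10⁻⁶) = 96.11 K.
T = 19.4 + 96.11 = 115.5 °C.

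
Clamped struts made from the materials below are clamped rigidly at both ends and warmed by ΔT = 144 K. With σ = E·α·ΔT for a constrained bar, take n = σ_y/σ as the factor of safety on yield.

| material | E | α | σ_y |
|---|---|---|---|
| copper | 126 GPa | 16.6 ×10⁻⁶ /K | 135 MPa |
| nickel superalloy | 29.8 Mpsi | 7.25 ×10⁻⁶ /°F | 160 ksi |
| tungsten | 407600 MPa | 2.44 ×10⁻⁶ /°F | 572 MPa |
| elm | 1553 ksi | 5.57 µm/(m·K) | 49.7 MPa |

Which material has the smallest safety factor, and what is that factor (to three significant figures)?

Converting E to GPa, α to ×10⁻⁶/K, σ_y to MPa, then σ and n for each:
  copper: E = 126.0, α = 16.6, σ_y = 135.0 → σ = 301 MPa, n = 0.448
  nickel superalloy: E = 205.5, α = 13.0, σ_y = 1103 → σ = 386 MPa, n = 2.86
  tungsten: E = 407.6, α = 4.39, σ_y = 572.0 → σ = 258 MPa, n = 2.22
  elm: E = 10.71, α = 5.57, σ_y = 49.70 → σ = 8.59 MPa, n = 5.79
Smallest n: copper with n = 0.448.

copper, n = 0.448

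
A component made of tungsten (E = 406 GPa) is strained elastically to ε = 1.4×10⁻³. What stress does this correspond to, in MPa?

568 MPa

σ = E·ε = 406000 MPa × 1.4×10⁻³ = 568 MPa.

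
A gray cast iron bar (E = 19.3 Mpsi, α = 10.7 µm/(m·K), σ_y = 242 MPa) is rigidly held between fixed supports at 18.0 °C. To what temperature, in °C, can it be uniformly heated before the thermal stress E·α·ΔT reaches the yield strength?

E = 19.3 Mpsi = 133.1 GPa.
E·α·ΔT = 242.0 MPa ⇒ ΔT = 242.0 / (133.1×10³ × 10.7×10⁻⁶) = 170.0 K.
T = 18.0 + 170.0 = 188.0 °C.

188 °C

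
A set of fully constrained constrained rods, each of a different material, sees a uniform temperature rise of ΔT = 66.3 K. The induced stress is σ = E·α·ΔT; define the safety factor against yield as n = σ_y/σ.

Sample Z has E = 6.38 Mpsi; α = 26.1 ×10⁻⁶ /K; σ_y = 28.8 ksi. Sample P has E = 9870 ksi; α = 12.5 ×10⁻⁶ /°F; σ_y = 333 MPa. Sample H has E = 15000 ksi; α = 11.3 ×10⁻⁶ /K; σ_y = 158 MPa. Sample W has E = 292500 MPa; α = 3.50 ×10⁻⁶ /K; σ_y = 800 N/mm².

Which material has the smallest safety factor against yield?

Converting E to GPa, α to ×10⁻⁶/K, σ_y to MPa, then σ and n for each:
  sample Z: E = 43.99, α = 26.1, σ_y = 198.6 → σ = 76.1 MPa, n = 2.61
  sample P: E = 68.05, α = 22.5, σ_y = 333.0 → σ = 102 MPa, n = 3.28
  sample H: E = 103.4, α = 11.3, σ_y = 158.0 → σ = 77.5 MPa, n = 2.04
  sample W: E = 292.5, α = 3.50, σ_y = 800.0 → σ = 67.9 MPa, n = 11.8
Smallest n: sample H with n = 2.04.

sample H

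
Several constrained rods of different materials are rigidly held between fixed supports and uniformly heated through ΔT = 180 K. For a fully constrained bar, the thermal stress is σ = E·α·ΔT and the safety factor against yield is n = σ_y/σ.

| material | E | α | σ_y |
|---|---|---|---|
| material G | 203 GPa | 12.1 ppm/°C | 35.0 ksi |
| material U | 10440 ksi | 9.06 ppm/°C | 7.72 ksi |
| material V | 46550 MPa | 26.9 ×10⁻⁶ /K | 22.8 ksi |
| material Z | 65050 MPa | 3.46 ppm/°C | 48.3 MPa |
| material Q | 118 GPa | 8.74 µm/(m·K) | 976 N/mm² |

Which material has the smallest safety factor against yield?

In consistent units (E in GPa, α in ×10⁻⁶/K, σ_y in MPa):
  material G: E = 203.0, α = 12.1, σ_y = 241.3 → σ = 442 MPa, n = 0.546
  material U: E = 71.98, α = 9.06, σ_y = 53.23 → σ = 117 MPa, n = 0.453
  material V: E = 46.55, α = 26.9, σ_y = 157.2 → σ = 225 MPa, n = 0.697
  material Z: E = 65.05, α = 3.46, σ_y = 48.30 → σ = 40.5 MPa, n = 1.19
  material Q: E = 118.0, α = 8.74, σ_y = 976.0 → σ = 186 MPa, n = 5.26
Material U has the lowest safety factor, n = 0.453.

material U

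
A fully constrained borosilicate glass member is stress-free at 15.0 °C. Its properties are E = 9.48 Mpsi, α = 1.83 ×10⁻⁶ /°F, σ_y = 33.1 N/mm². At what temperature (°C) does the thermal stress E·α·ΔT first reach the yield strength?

169 °C

E = 9.48 Mpsi = 65.36 GPa.
α = 1.83×10⁻⁶/°F × 9/5 = 3.29×10⁻⁶/K.
σ_y = 33.1 N/mm² = 33.10 MPa.
E·α·ΔT = 33.10 MPa ⇒ ΔT = 33.10 / (65.36×10³ × 3.29×10⁻⁶) = 153.7 K.
T = 15.0 + 153.7 = 168.7 °C.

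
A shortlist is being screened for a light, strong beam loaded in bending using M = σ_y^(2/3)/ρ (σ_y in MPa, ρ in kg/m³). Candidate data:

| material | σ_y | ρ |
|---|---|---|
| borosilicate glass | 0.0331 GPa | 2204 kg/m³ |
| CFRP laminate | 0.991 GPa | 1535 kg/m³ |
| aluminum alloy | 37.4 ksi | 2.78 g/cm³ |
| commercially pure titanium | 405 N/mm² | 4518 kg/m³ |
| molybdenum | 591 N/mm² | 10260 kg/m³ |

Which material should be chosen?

In SI units:
  borosilicate glass: σ_y = 33.10 MPa, ρ = 2204 kg/m³
  CFRP laminate: σ_y = 991.0 MPa, ρ = 1535 kg/m³
  aluminum alloy: σ_y = 257.9 MPa, ρ = 2780 kg/m³
  commercially pure titanium: σ_y = 405.0 MPa, ρ = 4518 kg/m³
  molybdenum: σ_y = 591.0 MPa, ρ = 10260 kg/m³
  CFRP laminate: M = 64.8×10⁻³
  aluminum alloy: M = 14.6×10⁻³
  commercially pure titanium: M = 12.1×10⁻³
  molybdenum: M = 6.86×10⁻³
  borosilicate glass: M = 4.68×10⁻³
CFRP laminate has the largest M.

CFRP laminate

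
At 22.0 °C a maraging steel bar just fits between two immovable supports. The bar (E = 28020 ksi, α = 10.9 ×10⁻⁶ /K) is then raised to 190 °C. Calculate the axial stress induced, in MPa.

E = 28020 ksi = 193.2 GPa.
ΔT = 168.0 K. Constrained thermal stress σ = E·α·ΔT = 193.2×10³ MPa × 10.9×10⁻⁶ × 168.0 = 354 MPa (compressive).

354 MPa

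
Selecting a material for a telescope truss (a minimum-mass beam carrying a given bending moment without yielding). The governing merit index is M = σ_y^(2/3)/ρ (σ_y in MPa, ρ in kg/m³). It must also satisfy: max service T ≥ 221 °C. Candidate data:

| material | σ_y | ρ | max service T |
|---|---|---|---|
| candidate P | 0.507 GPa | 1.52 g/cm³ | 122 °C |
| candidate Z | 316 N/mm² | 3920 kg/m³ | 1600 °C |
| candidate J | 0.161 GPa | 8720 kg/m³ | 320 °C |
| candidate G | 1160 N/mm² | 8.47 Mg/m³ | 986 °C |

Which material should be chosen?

candidate G

Screen on constraints: max service T ≥ 221 °C. Survivors: candidate Z, candidate J, candidate G.
Putting every candidate on a common basis:
  candidate Z: σ_y = 316.0 MPa, ρ = 3920 kg/m³
  candidate J: σ_y = 161.0 MPa, ρ = 8720 kg/m³
  candidate G: σ_y = 1160 MPa, ρ = 8470 kg/m³
  candidate G: M = 13.0×10⁻³
  candidate Z: M = 11.8×10⁻³
  candidate J: M = 3.39×10⁻³
The maximum is for candidate G.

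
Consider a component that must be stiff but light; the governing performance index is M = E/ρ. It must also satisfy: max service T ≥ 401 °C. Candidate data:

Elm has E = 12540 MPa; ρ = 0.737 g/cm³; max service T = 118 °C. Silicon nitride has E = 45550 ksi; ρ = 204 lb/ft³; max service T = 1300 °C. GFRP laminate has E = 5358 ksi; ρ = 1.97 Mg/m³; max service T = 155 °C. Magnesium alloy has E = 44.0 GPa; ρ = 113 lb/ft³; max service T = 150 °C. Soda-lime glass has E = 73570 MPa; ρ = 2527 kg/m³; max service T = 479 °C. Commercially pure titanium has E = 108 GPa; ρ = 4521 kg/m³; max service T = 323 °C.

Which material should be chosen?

Screen on constraints: max service T ≥ 401 °C. Survivors: silicon nitride, soda-lime glass.
Convert each candidate to consistent units, then evaluate M:
  silicon nitride: E = 314.1 GPa, ρ = 3268 kg/m³
  soda-lime glass: E = 73.57 GPa, ρ = 2527 kg/m³
  silicon nitride: M = 96.1 MN·m/kg
  soda-lime glass: M = 29.1 MN·m/kg
Silicon nitride has the largest M.

silicon nitride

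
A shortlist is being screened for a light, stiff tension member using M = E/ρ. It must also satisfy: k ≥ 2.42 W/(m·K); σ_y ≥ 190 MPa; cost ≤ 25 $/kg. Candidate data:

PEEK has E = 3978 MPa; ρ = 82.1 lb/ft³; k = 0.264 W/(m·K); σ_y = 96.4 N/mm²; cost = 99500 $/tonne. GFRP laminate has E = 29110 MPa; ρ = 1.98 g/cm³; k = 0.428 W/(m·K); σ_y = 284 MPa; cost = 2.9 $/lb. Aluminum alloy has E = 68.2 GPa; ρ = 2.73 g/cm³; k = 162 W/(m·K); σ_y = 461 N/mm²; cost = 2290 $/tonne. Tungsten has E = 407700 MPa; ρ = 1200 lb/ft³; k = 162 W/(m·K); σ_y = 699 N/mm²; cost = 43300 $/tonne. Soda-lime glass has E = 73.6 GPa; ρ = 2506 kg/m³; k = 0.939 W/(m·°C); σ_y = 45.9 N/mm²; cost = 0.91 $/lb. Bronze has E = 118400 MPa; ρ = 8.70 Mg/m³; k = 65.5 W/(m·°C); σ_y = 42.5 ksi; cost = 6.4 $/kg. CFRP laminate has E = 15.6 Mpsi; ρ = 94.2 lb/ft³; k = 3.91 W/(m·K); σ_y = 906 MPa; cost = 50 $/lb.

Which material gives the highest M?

Screen on constraints: k ≥ 2.42 W/(m·K); σ_y ≥ 190 MPa; cost ≤ 25 $/kg. Survivors: aluminum alloy, bronze.
Putting every candidate on a common basis:
  aluminum alloy: E = 68.20 GPa, ρ = 2730 kg/m³
  bronze: E = 118.4 GPa, ρ = 8700 kg/m³
  aluminum alloy: M = 25.0 MN·m/kg
  bronze: M = 13.6 MN·m/kg
Aluminum alloy has the largest M.

aluminum alloy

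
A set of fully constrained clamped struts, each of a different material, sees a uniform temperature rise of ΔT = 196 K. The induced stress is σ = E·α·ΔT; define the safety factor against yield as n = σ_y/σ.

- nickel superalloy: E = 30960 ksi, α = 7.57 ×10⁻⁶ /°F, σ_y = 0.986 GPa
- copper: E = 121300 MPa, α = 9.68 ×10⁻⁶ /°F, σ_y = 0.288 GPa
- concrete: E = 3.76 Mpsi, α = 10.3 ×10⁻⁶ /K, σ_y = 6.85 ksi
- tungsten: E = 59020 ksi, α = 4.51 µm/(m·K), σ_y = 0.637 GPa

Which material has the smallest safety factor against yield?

copper

With everything in SI (GPa, ×10⁻⁶/K, MPa):
  nickel superalloy: E = 213.5, α = 13.6, σ_y = 986.0 → σ = 570 MPa, n = 1.73
  copper: E = 121.3, α = 17.4, σ_y = 288.0 → σ = 414 MPa, n = 0.695
  concrete: E = 25.92, α = 10.3, σ_y = 47.23 → σ = 52.3 MPa, n = 0.902
  tungsten: E = 406.9, α = 4.51, σ_y = 637.0 → σ = 360 MPa, n = 1.77
Smallest n: copper with n = 0.695.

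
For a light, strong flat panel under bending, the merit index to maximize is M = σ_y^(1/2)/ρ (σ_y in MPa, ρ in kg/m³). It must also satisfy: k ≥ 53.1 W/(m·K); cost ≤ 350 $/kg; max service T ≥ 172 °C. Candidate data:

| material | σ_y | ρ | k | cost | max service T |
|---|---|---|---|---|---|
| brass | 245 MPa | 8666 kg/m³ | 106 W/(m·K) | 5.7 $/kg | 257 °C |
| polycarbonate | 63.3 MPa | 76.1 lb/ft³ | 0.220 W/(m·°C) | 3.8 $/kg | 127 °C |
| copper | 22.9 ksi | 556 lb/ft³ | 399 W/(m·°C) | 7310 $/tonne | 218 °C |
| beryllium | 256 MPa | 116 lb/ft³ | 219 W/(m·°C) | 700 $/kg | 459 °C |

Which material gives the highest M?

Screen on constraints: k ≥ 53.1 W/(m·K); cost ≤ 350 $/kg; max service T ≥ 172 °C. Survivors: brass, copper.
In SI units:
  brass: σ_y = 245.0 MPa, ρ = 8666 kg/m³
  copper: σ_y = 157.9 MPa, ρ = 8906 kg/m³
  brass: M = 1.81×10⁻³
  copper: M = 1.41×10⁻³
Brass ranks first.

brass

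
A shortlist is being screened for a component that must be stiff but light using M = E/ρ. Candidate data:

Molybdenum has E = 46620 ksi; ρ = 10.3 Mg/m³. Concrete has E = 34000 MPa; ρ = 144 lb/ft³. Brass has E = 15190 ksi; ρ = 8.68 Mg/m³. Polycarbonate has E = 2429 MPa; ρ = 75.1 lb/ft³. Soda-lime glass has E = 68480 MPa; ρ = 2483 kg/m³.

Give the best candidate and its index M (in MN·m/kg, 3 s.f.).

After converting to SI:
  molybdenum: E = 321.4 GPa, ρ = 10300 kg/m³
  concrete: E = 34.00 GPa, ρ = 2307 kg/m³
  brass: E = 104.7 GPa, ρ = 8680 kg/m³
  polycarbonate: E = 2.429 GPa, ρ = 1203 kg/m³
  soda-lime glass: E = 68.48 GPa, ρ = 2483 kg/m³
  molybdenum: M = 31.2 MN·m/kg
  soda-lime glass: M = 27.6 MN·m/kg
  concrete: M = 14.7 MN·m/kg
  brass: M = 12.1 MN·m/kg
  polycarbonate: M = 2.02 MN·m/kg
Molybdenum has the largest M.

molybdenum, M = 31.2 MN·m/kg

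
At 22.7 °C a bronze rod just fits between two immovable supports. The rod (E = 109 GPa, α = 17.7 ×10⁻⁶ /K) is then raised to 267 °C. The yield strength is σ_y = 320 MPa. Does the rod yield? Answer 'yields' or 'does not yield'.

yields

ΔT = 244.3 K. Constrained thermal stress σ = E·α·ΔT = 109.0×10³ MPa × 17.7×10⁻⁶ × 244.3 = 471 MPa (compressive).
Compare to σ_y = 320 MPa: σ ≥ σ_y, so it yields.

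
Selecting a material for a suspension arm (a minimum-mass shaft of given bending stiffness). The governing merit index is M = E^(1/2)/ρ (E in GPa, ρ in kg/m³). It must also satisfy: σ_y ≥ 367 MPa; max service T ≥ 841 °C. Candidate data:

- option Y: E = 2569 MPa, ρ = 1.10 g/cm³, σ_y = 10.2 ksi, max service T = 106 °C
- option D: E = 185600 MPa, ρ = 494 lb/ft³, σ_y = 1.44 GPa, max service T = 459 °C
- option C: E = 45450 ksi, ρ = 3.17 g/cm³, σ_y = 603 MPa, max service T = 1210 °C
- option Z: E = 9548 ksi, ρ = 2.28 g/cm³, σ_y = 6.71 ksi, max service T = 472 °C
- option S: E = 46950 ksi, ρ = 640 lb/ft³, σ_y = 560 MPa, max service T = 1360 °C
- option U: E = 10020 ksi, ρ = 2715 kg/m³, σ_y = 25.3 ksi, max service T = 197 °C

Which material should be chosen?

Screen on constraints: σ_y ≥ 367 MPa; max service T ≥ 841 °C. Survivors: option C, option S.
After converting to SI:
  option C: E = 313.4 GPa, ρ = 3170 kg/m³
  option S: E = 323.7 GPa, ρ = 10250 kg/m³
  option C: M = 5.58×10⁻³
  option S: M = 1.75×10⁻³
Option C has the largest M.

option C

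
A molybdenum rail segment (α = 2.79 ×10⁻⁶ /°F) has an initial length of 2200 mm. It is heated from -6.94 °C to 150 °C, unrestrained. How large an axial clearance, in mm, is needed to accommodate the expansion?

Convert α: 2.79×10⁻⁶/°F × (9/5) = 5.02×10⁻⁶/K.
ΔT = 150 − (-6.94) = 156.9 K.
ΔL = α·L₀·ΔT = 5.02×10⁻⁶ × 2200 mm × 156.9 K = 1.73 mm.

1.73 mm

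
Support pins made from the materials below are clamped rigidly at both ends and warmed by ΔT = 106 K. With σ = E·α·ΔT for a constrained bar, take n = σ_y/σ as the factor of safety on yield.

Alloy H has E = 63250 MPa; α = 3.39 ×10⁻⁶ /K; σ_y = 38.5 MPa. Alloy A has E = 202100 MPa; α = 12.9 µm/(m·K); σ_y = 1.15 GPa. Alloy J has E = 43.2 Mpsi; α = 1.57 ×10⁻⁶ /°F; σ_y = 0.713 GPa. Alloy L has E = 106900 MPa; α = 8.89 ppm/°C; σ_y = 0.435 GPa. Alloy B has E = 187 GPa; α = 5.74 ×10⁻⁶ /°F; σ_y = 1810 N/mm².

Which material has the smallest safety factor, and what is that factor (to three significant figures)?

alloy H, n = 1.69

With everything in SI (GPa, ×10⁻⁶/K, MPa):
  alloy H: E = 63.25, α = 3.39, σ_y = 38.50 → σ = 22.7 MPa, n = 1.69
  alloy A: E = 202.1, α = 12.9, σ_y = 1150 → σ = 276 MPa, n = 4.16
  alloy J: E = 297.9, α = 2.83, σ_y = 713.0 → σ = 89.2 MPa, n = 7.99
  alloy L: E = 106.9, α = 8.89, σ_y = 435.0 → σ = 101 MPa, n = 4.32
  alloy B: E = 187.0, α = 10.3, σ_y = 1810 → σ = 205 MPa, n = 8.84
The minimum is alloy H at n = 1.69.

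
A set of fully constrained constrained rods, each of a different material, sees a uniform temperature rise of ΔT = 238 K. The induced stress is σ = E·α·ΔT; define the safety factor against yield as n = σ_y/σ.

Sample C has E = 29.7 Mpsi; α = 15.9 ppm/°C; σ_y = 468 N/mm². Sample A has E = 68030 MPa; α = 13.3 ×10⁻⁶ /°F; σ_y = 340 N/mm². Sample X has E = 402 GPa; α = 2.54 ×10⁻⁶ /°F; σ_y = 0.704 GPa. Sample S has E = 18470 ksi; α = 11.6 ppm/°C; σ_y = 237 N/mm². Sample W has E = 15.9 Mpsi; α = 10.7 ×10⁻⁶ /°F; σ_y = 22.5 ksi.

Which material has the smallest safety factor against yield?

sample W

In consistent units (E in GPa, α in ×10⁻⁶/K, σ_y in MPa):
  sample C: E = 204.8, α = 15.9, σ_y = 468.0 → σ = 775 MPa, n = 0.604
  sample A: E = 68.03, α = 23.9, σ_y = 340.0 → σ = 388 MPa, n = 0.877
  sample X: E = 402.0, α = 4.57, σ_y = 704.0 → σ = 437 MPa, n = 1.61
  sample S: E = 127.3, α = 11.6, σ_y = 237.0 → σ = 352 MPa, n = 0.674
  sample W: E = 109.6, α = 19.3, σ_y = 155.1 → σ = 503 MPa, n = 0.309
Smallest n: sample W with n = 0.309.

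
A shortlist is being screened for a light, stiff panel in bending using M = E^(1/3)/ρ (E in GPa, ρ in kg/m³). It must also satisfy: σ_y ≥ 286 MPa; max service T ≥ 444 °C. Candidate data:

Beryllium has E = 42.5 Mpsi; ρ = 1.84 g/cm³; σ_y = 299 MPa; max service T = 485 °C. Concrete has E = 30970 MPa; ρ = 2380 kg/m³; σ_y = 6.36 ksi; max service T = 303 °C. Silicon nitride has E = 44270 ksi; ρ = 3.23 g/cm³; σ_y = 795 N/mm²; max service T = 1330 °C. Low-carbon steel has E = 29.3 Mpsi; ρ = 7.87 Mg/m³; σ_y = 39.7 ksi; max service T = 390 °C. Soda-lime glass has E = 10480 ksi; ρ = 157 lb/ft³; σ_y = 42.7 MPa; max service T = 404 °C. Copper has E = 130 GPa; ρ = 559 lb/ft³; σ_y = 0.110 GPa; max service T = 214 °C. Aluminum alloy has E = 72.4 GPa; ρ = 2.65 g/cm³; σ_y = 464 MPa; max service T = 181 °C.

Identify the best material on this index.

Screen on constraints: σ_y ≥ 286 MPa; max service T ≥ 444 °C. Survivors: beryllium, silicon nitride.
After converting to SI:
  beryllium: E = 293.0 GPa, ρ = 1840 kg/m³
  silicon nitride: E = 305.2 GPa, ρ = 3230 kg/m³
  beryllium: M = 3.61×10⁻³
  silicon nitride: M = 2.08×10⁻³
The maximum is for beryllium.

beryllium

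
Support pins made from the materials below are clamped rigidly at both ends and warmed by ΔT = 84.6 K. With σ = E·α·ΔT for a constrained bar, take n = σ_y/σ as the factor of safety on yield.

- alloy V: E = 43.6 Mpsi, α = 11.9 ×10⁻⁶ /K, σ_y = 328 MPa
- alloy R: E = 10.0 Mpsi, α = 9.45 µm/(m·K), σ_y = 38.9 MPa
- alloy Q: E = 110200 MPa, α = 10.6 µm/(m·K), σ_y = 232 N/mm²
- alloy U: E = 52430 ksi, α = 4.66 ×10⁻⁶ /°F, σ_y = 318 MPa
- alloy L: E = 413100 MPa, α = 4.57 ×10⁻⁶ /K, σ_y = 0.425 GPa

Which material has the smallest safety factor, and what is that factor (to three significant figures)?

Converting E to GPa, α to ×10⁻⁶/K, σ_y to MPa, then σ and n for each:
  alloy V: E = 300.6, α = 11.9, σ_y = 328.0 → σ = 303 MPa, n = 1.08
  alloy R: E = 68.95, α = 9.45, σ_y = 38.90 → σ = 55.1 MPa, n = 0.706
  alloy Q: E = 110.2, α = 10.6, σ_y = 232.0 → σ = 98.8 MPa, n = 2.35
  alloy U: E = 361.5, α = 8.39, σ_y = 318.0 → σ = 257 MPa, n = 1.24
  alloy L: E = 413.1, α = 4.57, σ_y = 425.0 → σ = 160 MPa, n = 2.66
The minimum is alloy R at n = 0.706.

alloy R, n = 0.706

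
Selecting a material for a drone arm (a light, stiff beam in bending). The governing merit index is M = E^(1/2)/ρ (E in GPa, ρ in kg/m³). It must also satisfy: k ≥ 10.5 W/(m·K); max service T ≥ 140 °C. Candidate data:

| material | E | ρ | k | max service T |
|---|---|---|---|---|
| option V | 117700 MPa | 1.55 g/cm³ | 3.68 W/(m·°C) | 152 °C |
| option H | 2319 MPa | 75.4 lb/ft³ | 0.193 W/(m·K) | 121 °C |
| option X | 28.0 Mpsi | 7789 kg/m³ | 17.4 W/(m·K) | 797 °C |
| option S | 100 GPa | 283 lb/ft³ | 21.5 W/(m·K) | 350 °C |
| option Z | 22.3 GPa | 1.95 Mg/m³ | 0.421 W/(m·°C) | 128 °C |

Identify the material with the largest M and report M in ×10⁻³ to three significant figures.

Screen on constraints: k ≥ 10.5 W/(m·K); max service T ≥ 140 °C. Survivors: option X, option S.
Normalizing units and computing the index:
  option X: E = 193.1 GPa, ρ = 7789 kg/m³
  option S: E = 100.0 GPa, ρ = 4533 kg/m³
  option S: M = 2.21×10⁻³
  option X: M = 1.78×10⁻³
Highest index: option S.

option S, M = 2.21×10⁻³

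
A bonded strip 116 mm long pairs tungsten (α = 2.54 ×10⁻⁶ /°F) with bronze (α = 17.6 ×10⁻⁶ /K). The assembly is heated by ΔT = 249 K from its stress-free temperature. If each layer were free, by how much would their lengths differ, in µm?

376 µm

tungsten: α = 2.54×10⁻⁶/°F × 9/5 = 4.57×10⁻⁶/K.
Δα = |4.57 − 17.6|×10⁻⁶/K = 13.0×10⁻⁶/K.
ΔL_mismatch = Δα·L·ΔT = 13.0×10⁻⁶ × 116.0 mm × 249.0 K = 376 µm.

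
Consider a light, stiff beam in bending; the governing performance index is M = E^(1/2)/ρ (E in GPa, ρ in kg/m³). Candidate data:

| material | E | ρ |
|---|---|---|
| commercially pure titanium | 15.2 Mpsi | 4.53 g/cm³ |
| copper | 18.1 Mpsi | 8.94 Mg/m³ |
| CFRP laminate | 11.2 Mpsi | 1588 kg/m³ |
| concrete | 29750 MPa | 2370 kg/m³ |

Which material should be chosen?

CFRP laminate

Normalizing units and computing the index:
  commercially pure titanium: E = 104.8 GPa, ρ = 4530 kg/m³
  copper: E = 124.8 GPa, ρ = 8940 kg/m³
  CFRP laminate: E = 77.22 GPa, ρ = 1588 kg/m³
  concrete: E = 29.75 GPa, ρ = 2370 kg/m³
  CFRP laminate: M = 5.53×10⁻³
  concrete: M = 2.30×10⁻³
  commercially pure titanium: M = 2.26×10⁻³
  copper: M = 1.25×10⁻³
Highest index: CFRP laminate.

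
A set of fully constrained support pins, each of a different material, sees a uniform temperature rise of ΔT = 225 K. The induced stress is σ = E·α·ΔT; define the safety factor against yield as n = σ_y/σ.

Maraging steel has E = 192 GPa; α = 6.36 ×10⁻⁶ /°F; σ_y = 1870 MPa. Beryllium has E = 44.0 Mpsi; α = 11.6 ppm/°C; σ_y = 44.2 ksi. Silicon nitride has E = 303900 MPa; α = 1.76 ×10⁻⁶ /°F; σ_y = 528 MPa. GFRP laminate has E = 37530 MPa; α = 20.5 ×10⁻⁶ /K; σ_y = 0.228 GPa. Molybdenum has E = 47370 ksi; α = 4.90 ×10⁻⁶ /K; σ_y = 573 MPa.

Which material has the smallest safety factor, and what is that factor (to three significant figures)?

Converting E to GPa, α to ×10⁻⁶/K, σ_y to MPa, then σ and n for each:
  maraging steel: E = 192.0, α = 11.4, σ_y = 1870 → σ = 495 MPa, n = 3.78
  beryllium: E = 303.4, α = 11.6, σ_y = 304.7 → σ = 792 MPa, n = 0.385
  silicon nitride: E = 303.9, α = 3.17, σ_y = 528.0 → σ = 217 MPa, n = 2.44
  GFRP laminate: E = 37.53, α = 20.5, σ_y = 228.0 → σ = 173 MPa, n = 1.32
  molybdenum: E = 326.6, α = 4.90, σ_y = 573.0 → σ = 360 MPa, n = 1.59
Smallest n: beryllium with n = 0.385.

beryllium, n = 0.385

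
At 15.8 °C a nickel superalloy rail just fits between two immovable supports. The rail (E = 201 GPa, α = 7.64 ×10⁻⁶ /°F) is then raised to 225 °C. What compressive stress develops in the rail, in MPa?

α = 7.64×10⁻⁶/°F × 9/5 = 13.8×10⁻⁶/K.
ΔT = 209.2 K. Constrained thermal stress σ = E·α·ΔT = 201.0×10³ MPa × 13.8×10⁻⁶ × 209.2 = 578 MPa (compressive).

578 MPa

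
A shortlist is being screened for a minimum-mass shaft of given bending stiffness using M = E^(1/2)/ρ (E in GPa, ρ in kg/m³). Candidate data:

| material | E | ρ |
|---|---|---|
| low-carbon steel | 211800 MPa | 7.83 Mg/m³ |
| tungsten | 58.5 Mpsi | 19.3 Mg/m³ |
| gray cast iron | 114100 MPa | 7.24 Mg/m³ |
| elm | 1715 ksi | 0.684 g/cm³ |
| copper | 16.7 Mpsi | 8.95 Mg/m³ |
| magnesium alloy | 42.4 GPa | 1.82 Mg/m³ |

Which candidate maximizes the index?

elm

Convert each candidate to consistent units, then evaluate M:
  low-carbon steel: E = 211.8 GPa, ρ = 7830 kg/m³
  tungsten: E = 403.3 GPa, ρ = 19300 kg/m³
  gray cast iron: E = 114.1 GPa, ρ = 7240 kg/m³
  elm: E = 11.82 GPa, ρ = 684.0 kg/m³
  copper: E = 115.1 GPa, ρ = 8950 kg/m³
  magnesium alloy: E = 42.40 GPa, ρ = 1820 kg/m³
  elm: M = 5.03×10⁻³
  magnesium alloy: M = 3.58×10⁻³
  low-carbon steel: M = 1.86×10⁻³
  gray cast iron: M = 1.48×10⁻³
  copper: M = 1.20×10⁻³
  tungsten: M = 1.04×10⁻³
The maximum is for elm.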